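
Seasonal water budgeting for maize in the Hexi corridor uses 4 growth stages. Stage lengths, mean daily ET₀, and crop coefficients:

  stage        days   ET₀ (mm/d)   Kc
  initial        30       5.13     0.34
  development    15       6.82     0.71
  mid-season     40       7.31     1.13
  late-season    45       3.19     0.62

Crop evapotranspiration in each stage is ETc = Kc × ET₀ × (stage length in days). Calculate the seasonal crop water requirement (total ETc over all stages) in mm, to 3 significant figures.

initial: 0.34 × 5.13 × 30 = 52.33 mm
development: 0.71 × 6.82 × 15 = 72.63 mm
mid-season: 1.13 × 7.31 × 40 = 330.41 mm
late-season: 0.62 × 3.19 × 45 = 89.00 mm
Seasonal total = 544.37 mm

544 mm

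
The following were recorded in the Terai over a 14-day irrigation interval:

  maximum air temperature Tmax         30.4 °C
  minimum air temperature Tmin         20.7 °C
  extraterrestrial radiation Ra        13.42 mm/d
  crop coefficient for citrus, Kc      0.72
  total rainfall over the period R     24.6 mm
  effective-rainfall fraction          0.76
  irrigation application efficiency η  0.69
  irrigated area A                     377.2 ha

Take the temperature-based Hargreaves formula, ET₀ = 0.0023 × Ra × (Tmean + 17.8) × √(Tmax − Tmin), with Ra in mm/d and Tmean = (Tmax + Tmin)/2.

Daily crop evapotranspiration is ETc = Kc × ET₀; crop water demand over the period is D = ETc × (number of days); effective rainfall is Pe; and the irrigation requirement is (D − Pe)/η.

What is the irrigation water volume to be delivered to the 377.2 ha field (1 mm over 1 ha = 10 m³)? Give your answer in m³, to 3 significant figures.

127000 m³

Tmean = (30.4 + 20.7)/2 = 25.55 °C
ET₀ = 0.0023 × 13.42 × (25.55 + 17.8) × √9.7 = 0.0023 × 13.42 × 43.35 × 3.1145 = 4.1673 mm/d
ETc = Kc × ET₀ = 0.72 × 4.1673 = 3.0005 mm/d
Crop demand D = ETc × 14 d = 3.0005 × 14 = 42.007 mm
Pe = 0.76 × 24.6 = 18.696 mm
D − Pe = 42.007 − 18.696 = 23.311 mm
Gross irrigation = 23.311 / 0.69 = 33.784 mm
Volume = 33.784 mm × 377.2 ha × 10 = 127433.2 m³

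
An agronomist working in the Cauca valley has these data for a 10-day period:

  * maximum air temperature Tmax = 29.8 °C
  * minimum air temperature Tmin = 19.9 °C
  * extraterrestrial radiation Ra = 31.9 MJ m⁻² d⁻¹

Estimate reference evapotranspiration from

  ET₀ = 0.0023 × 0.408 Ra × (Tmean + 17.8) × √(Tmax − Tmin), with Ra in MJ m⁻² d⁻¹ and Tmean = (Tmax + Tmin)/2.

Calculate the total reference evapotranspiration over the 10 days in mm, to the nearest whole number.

Tmean = (29.8 + 19.9)/2 = 24.85 °C
0.408 Ra = 0.408 × 31.9 = 13.0152 mm/d equivalent
ET₀ = 0.0023 × 13.0152 × (24.85 + 17.8) × √9.9 = 0.0023 × 13.0152 × 42.65 × 3.1464 = 4.0171 mm/d
Over 10 days: 4.0171 × 10 = 40.171 mm

40 mm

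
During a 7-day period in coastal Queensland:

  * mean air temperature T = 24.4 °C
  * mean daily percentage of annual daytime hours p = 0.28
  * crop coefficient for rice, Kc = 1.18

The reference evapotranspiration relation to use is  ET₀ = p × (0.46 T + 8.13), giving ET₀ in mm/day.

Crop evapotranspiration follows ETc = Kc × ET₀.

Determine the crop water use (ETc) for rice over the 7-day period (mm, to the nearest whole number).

45 mm

ET₀ = 0.28 × (0.46 × 24.4 + 8.13) = 0.28 × 19.354 = 5.4191 mm/d
ETc = Kc × ET₀ = 1.18 × 5.4191 = 6.3945 mm/d
Over 7 days: 6.3945 × 7 = 44.762 mm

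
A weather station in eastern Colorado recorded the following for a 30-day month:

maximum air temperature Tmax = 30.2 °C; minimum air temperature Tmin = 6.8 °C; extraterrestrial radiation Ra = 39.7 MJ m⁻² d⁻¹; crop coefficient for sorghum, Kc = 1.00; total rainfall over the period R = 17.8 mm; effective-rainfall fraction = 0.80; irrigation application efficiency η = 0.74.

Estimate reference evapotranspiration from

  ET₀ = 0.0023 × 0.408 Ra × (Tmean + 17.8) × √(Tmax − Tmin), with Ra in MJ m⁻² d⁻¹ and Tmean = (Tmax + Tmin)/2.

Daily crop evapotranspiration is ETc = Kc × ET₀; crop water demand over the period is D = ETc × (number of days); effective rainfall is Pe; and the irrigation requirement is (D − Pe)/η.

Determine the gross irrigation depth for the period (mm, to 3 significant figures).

Tmean = (30.2 + 6.8)/2 = 18.50 °C
0.408 Ra = 0.408 × 39.7 = 16.1976 mm/d equivalent
ET₀ = 0.0023 × 16.1976 × (18.50 + 17.8) × √23.4 = 0.0023 × 16.1976 × 36.30 × 4.8374 = 6.5418 mm/d
ETc = Kc × ET₀ = 1.00 × 6.5418 = 6.5418 mm/d
Crop demand D = ETc × 30 d = 6.5418 × 30 = 196.254 mm
Pe = 0.80 × 17.8 = 14.240 mm
D − Pe = 196.254 − 14.240 = 182.014 mm
Gross irrigation = 182.014 / 0.74 = 245.965 mm

246 mm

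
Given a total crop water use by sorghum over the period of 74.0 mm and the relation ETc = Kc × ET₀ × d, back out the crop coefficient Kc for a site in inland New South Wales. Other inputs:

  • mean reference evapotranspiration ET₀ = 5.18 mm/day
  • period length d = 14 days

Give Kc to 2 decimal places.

1.02

ETc = Kc × ET₀ × d  ⇒  Kc = ETc / (ET₀ × d)
Kc = 74.0 / (5.18 × 14) = 74.0 / 72.52 = 1.0204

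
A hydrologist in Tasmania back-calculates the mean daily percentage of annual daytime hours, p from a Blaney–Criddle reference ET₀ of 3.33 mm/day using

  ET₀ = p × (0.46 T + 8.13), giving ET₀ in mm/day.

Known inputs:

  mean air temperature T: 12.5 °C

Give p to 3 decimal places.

p = ET₀ / (0.46 T + 8.13) = 3.33 / (0.46 × 12.5 + 8.13) = 3.33 / 13.880 = 0.2399

0.240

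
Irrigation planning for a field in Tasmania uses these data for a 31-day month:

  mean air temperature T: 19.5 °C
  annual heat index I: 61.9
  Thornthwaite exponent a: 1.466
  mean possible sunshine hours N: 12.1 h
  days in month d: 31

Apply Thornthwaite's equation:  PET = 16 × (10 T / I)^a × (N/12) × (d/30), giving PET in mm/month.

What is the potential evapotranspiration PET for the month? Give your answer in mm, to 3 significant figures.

89.6 mm

10T/I = 10 × 19.5 / 61.9 = 3.1502
(10T/I)^a = 3.1502^1.466 = 5.3773
Uncorrected PET = 16 × 5.3773 = 86.037 mm
Correction = (N/12)(d/30) = (12.1/12)(31/30) = 1.0419
PET = 86.037 × 1.0419 = 89.642 mm/month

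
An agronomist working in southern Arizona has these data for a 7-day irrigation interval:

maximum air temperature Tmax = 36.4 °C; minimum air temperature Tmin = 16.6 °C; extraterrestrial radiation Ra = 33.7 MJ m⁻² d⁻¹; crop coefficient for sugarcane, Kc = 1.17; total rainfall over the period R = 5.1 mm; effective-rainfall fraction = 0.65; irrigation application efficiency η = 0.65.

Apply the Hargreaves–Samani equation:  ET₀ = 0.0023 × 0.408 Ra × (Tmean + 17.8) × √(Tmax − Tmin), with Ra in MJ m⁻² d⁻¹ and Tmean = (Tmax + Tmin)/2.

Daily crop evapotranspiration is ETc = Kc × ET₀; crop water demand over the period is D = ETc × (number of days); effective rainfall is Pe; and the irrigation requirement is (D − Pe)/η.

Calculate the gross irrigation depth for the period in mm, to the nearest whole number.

Tmean = (36.4 + 16.6)/2 = 26.50 °C
0.408 Ra = 0.408 × 33.7 = 13.7496 mm/d equivalent
ET₀ = 0.0023 × 13.7496 × (26.50 + 17.8) × √19.8 = 0.0023 × 13.7496 × 44.30 × 4.4497 = 6.2338 mm/d
ETc = Kc × ET₀ = 1.17 × 6.2338 = 7.2935 mm/d
Crop demand D = ETc × 7 d = 7.2935 × 7 = 51.055 mm
Pe = 0.65 × 5.1 = 3.315 mm
D − Pe = 51.055 − 3.315 = 47.740 mm
Gross irrigation = 47.740 / 0.65 = 73.446 mm

73 mm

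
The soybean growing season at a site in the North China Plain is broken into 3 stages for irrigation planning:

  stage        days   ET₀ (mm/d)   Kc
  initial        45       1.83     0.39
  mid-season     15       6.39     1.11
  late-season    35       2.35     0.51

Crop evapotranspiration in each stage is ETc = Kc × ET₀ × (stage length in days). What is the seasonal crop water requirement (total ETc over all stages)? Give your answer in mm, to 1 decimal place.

180.5 mm

initial: 0.39 × 1.83 × 45 = 32.12 mm
mid-season: 1.11 × 6.39 × 15 = 106.39 mm
late-season: 0.51 × 2.35 × 35 = 41.95 mm
Seasonal total = 180.46 mm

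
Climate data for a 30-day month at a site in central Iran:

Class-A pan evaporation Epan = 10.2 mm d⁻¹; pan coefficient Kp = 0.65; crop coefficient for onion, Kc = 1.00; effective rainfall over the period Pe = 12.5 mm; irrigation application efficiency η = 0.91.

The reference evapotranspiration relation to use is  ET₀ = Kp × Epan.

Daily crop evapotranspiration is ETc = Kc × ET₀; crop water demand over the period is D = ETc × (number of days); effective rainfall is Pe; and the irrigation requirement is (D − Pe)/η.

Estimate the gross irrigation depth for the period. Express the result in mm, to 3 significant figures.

205 mm

ET₀ = 0.65 × 10.2 = 6.6300 mm/d
ETc = Kc × ET₀ = 1.00 × 6.6300 = 6.6300 mm/d
Crop demand D = ETc × 30 d = 6.6300 × 30 = 198.900 mm
D − Pe = 198.900 − 12.5 = 186.400 mm
Gross irrigation = 186.400 / 0.91 = 204.835 mm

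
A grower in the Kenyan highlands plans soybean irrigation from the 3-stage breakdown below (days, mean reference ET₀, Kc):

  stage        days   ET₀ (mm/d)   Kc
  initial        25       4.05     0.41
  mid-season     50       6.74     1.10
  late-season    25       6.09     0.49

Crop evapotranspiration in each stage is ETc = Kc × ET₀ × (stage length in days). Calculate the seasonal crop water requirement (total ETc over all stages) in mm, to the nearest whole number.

initial: 0.41 × 4.05 × 25 = 41.51 mm
mid-season: 1.10 × 6.74 × 50 = 370.70 mm
late-season: 0.49 × 6.09 × 25 = 74.60 mm
Seasonal total = 486.81 mm

487 mm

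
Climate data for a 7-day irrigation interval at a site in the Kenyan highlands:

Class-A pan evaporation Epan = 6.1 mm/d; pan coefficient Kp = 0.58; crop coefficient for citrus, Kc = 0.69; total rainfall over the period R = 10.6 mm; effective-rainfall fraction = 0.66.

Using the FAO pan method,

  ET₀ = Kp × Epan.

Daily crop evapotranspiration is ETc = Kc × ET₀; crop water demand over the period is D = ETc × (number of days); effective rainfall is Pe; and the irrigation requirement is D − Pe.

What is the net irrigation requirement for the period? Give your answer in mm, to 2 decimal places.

10.09 mm

ET₀ = 0.58 × 6.1 = 3.5380 mm/d
ETc = Kc × ET₀ = 0.69 × 3.5380 = 2.4412 mm/d
Crop demand D = ETc × 7 d = 2.4412 × 7 = 17.088 mm
Pe = 0.66 × 10.6 = 6.996 mm
D − Pe = 17.088 − 6.996 = 10.092 mm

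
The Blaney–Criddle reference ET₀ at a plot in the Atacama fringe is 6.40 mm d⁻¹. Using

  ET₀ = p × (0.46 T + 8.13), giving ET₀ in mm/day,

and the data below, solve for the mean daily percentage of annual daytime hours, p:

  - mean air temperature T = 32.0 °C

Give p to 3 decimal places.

p = ET₀ / (0.46 T + 8.13) = 6.40 / (0.46 × 32.0 + 8.13) = 6.40 / 22.850 = 0.2801

0.280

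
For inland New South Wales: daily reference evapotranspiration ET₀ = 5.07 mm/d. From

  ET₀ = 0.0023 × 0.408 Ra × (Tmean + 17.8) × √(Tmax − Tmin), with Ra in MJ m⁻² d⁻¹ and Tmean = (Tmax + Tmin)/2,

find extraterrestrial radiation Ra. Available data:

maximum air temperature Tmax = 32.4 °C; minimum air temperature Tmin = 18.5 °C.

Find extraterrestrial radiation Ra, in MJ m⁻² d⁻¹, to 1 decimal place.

Tmean = (32.4+18.5)/2 = 25.45 °C; ΔT = 13.9
Ra = ET₀ / [0.0023 × 0.408 × (Tmean+17.8) × √ΔT]
   = 5.07 / (0.0023 × 0.408 × 43.25 × 3.7283) = 33.506 MJ m⁻² d⁻¹

33.5 MJ m⁻² d⁻¹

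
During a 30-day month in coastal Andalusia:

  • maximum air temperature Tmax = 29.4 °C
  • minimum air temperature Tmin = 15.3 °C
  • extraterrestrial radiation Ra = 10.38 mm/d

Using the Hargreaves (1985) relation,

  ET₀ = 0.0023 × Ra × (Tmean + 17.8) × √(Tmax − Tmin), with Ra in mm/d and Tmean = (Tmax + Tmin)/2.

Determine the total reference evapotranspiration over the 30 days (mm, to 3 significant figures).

108 mm

Tmean = (29.4 + 15.3)/2 = 22.35 °C
ET₀ = 0.0023 × 10.38 × (22.35 + 17.8) × √14.1 = 0.0023 × 10.38 × 40.15 × 3.7550 = 3.5993 mm/d
Over 30 days: 3.5993 × 30 = 107.979 mm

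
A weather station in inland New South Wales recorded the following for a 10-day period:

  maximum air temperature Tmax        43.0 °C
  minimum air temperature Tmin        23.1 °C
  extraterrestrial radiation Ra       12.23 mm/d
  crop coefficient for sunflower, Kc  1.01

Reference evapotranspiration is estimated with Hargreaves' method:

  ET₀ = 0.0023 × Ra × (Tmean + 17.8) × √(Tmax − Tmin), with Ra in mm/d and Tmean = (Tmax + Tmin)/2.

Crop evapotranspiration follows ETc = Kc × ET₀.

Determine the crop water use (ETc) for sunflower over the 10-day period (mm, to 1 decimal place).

Tmean = (43.0 + 23.1)/2 = 33.05 °C
ET₀ = 0.0023 × 12.23 × (33.05 + 17.8) × √19.9 = 0.0023 × 12.23 × 50.85 × 4.4609 = 6.3807 mm/d
ETc = Kc × ET₀ = 1.01 × 6.3807 = 6.4445 mm/d
Over 10 days: 6.4445 × 10 = 64.445 mm

64.4 mm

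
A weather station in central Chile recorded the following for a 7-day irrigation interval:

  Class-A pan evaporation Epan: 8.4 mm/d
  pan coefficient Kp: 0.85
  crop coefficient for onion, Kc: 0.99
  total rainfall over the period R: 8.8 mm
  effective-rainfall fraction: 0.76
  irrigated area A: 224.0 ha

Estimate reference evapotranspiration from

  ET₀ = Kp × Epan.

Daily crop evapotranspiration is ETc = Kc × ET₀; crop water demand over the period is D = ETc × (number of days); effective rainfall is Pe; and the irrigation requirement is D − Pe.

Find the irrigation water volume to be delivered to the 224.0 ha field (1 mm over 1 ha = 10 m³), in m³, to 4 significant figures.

95850 m³

ET₀ = 0.85 × 8.4 = 7.1400 mm/d
ETc = Kc × ET₀ = 0.99 × 7.1400 = 7.0686 mm/d
Crop demand D = ETc × 7 d = 7.0686 × 7 = 49.480 mm
Pe = 0.76 × 8.8 = 6.688 mm
D − Pe = 49.480 − 6.688 = 42.792 mm
Volume = 42.792 mm × 224.0 ha × 10 = 95854.1 m³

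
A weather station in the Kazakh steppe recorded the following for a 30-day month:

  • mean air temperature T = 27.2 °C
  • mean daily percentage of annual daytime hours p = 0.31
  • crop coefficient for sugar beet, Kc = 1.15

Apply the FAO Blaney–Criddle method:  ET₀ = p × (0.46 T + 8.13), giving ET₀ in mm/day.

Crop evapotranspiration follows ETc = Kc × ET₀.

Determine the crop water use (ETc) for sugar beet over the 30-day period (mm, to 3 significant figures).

ET₀ = 0.31 × (0.46 × 27.2 + 8.13) = 0.31 × 20.642 = 6.3990 mm/d
ETc = Kc × ET₀ = 1.15 × 6.3990 = 7.3589 mm/d
Over 30 days: 7.3589 × 30 = 220.767 mm

221 mm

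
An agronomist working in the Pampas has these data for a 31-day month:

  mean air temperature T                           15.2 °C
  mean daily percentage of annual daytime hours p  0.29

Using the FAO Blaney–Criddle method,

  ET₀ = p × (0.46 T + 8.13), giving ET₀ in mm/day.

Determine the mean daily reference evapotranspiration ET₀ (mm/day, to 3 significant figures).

4.39 mm/day

ET₀ = 0.29 × (0.46 × 15.2 + 8.13) = 0.29 × 15.122 = 4.3854 mm/d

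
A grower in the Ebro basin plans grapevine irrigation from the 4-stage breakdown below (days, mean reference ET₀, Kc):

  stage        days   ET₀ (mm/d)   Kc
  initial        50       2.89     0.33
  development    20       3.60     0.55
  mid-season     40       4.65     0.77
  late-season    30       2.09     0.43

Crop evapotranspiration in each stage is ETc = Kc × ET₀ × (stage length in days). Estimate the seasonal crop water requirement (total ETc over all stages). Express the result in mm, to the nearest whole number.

257 mm

initial: 0.33 × 2.89 × 50 = 47.69 mm
development: 0.55 × 3.60 × 20 = 39.60 mm
mid-season: 0.77 × 4.65 × 40 = 143.22 mm
late-season: 0.43 × 2.09 × 30 = 26.96 mm
Seasonal total = 257.47 mm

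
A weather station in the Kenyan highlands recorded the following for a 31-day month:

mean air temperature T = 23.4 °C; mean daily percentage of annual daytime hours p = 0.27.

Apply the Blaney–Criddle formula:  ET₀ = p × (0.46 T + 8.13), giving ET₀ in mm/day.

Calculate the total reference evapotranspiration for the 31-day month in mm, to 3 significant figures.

158 mm

ET₀ = 0.27 × (0.46 × 23.4 + 8.13) = 0.27 × 18.894 = 5.1014 mm/d
Monthly total = 5.1014 × 31 = 158.143 mm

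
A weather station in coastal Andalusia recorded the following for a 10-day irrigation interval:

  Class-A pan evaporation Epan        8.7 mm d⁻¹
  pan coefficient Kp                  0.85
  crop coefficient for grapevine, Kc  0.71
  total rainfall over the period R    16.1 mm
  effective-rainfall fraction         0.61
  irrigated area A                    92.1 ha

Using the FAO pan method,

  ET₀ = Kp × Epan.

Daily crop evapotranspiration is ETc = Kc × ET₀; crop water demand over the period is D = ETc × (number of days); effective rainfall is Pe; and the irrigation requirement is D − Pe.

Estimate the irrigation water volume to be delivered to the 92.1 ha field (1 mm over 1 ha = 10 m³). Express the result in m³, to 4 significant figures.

39310 m³

ET₀ = 0.85 × 8.7 = 7.3950 mm/d
ETc = Kc × ET₀ = 0.71 × 7.3950 = 5.2505 mm/d
Crop demand D = ETc × 10 d = 5.2505 × 10 = 52.505 mm
Pe = 0.61 × 16.1 = 9.821 mm
D − Pe = 52.505 − 9.821 = 42.684 mm
Volume = 42.684 mm × 92.1 ha × 10 = 39312.0 m³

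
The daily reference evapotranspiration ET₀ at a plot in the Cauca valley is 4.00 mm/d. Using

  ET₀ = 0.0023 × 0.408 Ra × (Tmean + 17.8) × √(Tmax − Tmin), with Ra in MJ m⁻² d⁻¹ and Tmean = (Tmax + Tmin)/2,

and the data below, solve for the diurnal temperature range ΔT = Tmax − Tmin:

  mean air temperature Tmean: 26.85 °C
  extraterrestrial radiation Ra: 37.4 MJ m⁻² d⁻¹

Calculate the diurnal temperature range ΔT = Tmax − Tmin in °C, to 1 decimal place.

√ΔT = ET₀ / [0.0023 × 0.408 × Ra × (Tmean+17.8)] = 4.00 / (0.0023 × 15.2592 × 44.65) = 2.5526
ΔT = 2.5526² = 6.516 °C

6.5 °C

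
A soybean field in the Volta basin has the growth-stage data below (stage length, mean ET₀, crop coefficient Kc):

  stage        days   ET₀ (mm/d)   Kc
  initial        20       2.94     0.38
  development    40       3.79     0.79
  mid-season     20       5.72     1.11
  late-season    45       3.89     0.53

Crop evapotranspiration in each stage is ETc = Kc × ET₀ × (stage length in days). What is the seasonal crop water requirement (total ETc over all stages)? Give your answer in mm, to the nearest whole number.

362 mm

initial: 0.38 × 2.94 × 20 = 22.34 mm
development: 0.79 × 3.79 × 40 = 119.76 mm
mid-season: 1.11 × 5.72 × 20 = 126.98 mm
late-season: 0.53 × 3.89 × 45 = 92.78 mm
Seasonal total = 361.86 mm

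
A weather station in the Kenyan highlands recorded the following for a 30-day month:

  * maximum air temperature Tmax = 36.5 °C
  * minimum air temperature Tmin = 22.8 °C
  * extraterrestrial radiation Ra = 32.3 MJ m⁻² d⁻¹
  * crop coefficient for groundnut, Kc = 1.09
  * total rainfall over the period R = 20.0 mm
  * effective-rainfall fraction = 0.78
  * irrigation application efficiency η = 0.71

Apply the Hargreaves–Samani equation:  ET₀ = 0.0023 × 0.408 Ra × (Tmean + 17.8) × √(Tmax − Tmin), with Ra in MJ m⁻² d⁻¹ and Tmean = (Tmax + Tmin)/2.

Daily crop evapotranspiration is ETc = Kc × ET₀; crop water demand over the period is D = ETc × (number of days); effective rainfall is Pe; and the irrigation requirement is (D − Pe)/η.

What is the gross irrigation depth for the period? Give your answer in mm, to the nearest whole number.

Tmean = (36.5 + 22.8)/2 = 29.65 °C
0.408 Ra = 0.408 × 32.3 = 13.1784 mm/d equivalent
ET₀ = 0.0023 × 13.1784 × (29.65 + 17.8) × √13.7 = 0.0023 × 13.1784 × 47.45 × 3.7014 = 5.3234 mm/d
ETc = Kc × ET₀ = 1.09 × 5.3234 = 5.8025 mm/d
Crop demand D = ETc × 30 d = 5.8025 × 30 = 174.075 mm
Pe = 0.78 × 20.0 = 15.600 mm
D − Pe = 174.075 − 15.600 = 158.475 mm
Gross irrigation = 158.475 / 0.71 = 223.204 mm

223 mm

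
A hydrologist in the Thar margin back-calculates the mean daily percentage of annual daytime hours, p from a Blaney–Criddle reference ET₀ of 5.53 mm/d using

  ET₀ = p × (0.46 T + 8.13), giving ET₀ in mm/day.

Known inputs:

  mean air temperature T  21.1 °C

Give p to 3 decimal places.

p = ET₀ / (0.46 T + 8.13) = 5.53 / (0.46 × 21.1 + 8.13) = 5.53 / 17.836 = 0.3100

0.310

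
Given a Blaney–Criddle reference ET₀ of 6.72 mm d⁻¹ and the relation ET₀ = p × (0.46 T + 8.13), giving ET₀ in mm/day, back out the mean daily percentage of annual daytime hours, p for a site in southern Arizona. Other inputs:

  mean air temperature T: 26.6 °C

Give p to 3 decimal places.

0.330

p = ET₀ / (0.46 T + 8.13) = 6.72 / (0.46 × 26.6 + 8.13) = 6.72 / 20.366 = 0.3300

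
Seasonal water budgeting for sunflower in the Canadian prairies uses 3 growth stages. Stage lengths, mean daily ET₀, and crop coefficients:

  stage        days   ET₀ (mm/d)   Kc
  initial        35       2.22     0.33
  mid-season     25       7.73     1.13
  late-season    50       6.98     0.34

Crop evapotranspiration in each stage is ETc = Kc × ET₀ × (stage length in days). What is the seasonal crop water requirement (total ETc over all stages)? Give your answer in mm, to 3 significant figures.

initial: 0.33 × 2.22 × 35 = 25.64 mm
mid-season: 1.13 × 7.73 × 25 = 218.37 mm
late-season: 0.34 × 6.98 × 50 = 118.66 mm
Seasonal total = 362.67 mm

363 mm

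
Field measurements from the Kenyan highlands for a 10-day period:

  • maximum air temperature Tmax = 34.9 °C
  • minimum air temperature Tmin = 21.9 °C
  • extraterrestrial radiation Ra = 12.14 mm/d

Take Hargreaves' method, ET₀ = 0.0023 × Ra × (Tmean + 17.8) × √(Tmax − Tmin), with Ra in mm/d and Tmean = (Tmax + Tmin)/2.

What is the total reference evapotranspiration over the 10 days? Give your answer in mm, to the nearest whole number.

47 mm

Tmean = (34.9 + 21.9)/2 = 28.40 °C
ET₀ = 0.0023 × 12.14 × (28.40 + 17.8) × √13.0 = 0.0023 × 12.14 × 46.20 × 3.6056 = 4.6512 mm/d
Over 10 days: 4.6512 × 10 = 46.512 mm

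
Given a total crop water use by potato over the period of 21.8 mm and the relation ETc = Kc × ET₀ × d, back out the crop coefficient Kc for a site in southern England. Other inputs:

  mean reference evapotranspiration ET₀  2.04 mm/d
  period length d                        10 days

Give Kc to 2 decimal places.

1.07

ETc = Kc × ET₀ × d  ⇒  Kc = ETc / (ET₀ × d)
Kc = 21.8 / (2.04 × 10) = 21.8 / 20.40 = 1.0686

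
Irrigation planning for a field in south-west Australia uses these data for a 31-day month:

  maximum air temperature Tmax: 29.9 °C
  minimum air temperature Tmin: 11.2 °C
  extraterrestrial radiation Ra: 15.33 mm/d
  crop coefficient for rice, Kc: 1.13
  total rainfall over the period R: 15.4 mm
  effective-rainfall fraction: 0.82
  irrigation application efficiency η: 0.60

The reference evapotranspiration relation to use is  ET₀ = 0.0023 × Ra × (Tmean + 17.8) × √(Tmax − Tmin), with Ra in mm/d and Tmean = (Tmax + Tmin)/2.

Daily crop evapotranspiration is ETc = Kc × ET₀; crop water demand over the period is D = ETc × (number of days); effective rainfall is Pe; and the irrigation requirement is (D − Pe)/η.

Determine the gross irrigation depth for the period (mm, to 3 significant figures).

320 mm

Tmean = (29.9 + 11.2)/2 = 20.55 °C
ET₀ = 0.0023 × 15.33 × (20.55 + 17.8) × √18.7 = 0.0023 × 15.33 × 38.35 × 4.3243 = 5.8472 mm/d
ETc = Kc × ET₀ = 1.13 × 5.8472 = 6.6073 mm/d
Crop demand D = ETc × 31 d = 6.6073 × 31 = 204.826 mm
Pe = 0.82 × 15.4 = 12.628 mm
D − Pe = 204.826 − 12.628 = 192.198 mm
Gross irrigation = 192.198 / 0.60 = 320.330 mm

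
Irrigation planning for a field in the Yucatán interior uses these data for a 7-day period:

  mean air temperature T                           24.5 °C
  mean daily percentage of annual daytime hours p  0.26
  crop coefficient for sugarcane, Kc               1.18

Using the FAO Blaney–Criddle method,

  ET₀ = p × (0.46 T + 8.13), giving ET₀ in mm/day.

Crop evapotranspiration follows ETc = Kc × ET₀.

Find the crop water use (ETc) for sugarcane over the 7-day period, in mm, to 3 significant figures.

ET₀ = 0.26 × (0.46 × 24.5 + 8.13) = 0.26 × 19.400 = 5.0440 mm/d
ETc = Kc × ET₀ = 1.18 × 5.0440 = 5.9519 mm/d
Over 7 days: 5.9519 × 7 = 41.663 mm

41.7 mm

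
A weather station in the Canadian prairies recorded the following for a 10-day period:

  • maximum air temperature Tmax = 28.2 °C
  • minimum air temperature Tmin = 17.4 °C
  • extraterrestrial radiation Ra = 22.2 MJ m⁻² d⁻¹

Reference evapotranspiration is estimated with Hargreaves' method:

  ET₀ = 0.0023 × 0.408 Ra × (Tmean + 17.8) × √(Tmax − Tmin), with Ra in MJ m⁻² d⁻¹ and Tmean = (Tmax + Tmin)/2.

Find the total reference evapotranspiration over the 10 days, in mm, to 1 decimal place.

27.8 mm

Tmean = (28.2 + 17.4)/2 = 22.80 °C
0.408 Ra = 0.408 × 22.2 = 9.0576 mm/d equivalent
ET₀ = 0.0023 × 9.0576 × (22.80 + 17.8) × √10.8 = 0.0023 × 9.0576 × 40.60 × 3.2863 = 2.7795 mm/d
Over 10 days: 2.7795 × 10 = 27.795 mm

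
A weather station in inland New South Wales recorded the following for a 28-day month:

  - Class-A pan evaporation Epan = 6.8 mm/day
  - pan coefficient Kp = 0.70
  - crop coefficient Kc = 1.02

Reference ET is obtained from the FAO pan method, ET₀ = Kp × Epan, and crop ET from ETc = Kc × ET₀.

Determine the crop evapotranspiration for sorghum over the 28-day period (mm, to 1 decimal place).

ET₀ = 0.70 × 6.8 = 4.7600 mm/d
ETc = Kc × ET₀ = 1.02 × 4.7600 = 4.8552 mm/d
Over 28 days: 4.8552 × 28 = 135.946 mm

135.9 mm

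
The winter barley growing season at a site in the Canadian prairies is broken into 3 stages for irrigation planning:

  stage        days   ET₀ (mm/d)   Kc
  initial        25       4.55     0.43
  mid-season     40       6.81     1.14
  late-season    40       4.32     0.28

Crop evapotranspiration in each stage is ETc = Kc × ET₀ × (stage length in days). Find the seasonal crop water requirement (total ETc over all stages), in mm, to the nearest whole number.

408 mm

initial: 0.43 × 4.55 × 25 = 48.91 mm
mid-season: 1.14 × 6.81 × 40 = 310.54 mm
late-season: 0.28 × 4.32 × 40 = 48.38 mm
Seasonal total = 407.83 mm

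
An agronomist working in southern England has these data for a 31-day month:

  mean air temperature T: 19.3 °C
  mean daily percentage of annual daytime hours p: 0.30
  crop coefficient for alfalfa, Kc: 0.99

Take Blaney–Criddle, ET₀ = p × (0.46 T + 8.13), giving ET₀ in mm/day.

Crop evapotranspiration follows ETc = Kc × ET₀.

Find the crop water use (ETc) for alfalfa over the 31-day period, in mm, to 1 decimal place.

156.6 mm

ET₀ = 0.30 × (0.46 × 19.3 + 8.13) = 0.30 × 17.008 = 5.1024 mm/d
ETc = Kc × ET₀ = 0.99 × 5.1024 = 5.0514 mm/d
Over 31 days: 5.0514 × 31 = 156.593 mm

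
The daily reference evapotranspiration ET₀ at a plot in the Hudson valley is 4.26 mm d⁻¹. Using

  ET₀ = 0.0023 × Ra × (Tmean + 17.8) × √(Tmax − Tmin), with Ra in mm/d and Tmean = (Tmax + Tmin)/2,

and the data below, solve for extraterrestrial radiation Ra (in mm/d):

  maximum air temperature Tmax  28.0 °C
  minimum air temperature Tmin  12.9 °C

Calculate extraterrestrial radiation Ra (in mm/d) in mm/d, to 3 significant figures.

Tmean = 20.45 °C; √ΔT = 3.8859
Ra = ET₀ / [0.0023 × (Tmean+17.8) × √ΔT] = 4.26 / (0.0023 × 38.25 × 3.8859) = 12.461 mm/d

12.5 mm/d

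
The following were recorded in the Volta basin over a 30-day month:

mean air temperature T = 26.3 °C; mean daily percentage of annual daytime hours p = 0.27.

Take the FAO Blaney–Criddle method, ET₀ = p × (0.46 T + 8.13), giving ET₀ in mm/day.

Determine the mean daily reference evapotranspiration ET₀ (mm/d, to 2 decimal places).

5.46 mm/d

ET₀ = 0.27 × (0.46 × 26.3 + 8.13) = 0.27 × 20.228 = 5.4616 mm/d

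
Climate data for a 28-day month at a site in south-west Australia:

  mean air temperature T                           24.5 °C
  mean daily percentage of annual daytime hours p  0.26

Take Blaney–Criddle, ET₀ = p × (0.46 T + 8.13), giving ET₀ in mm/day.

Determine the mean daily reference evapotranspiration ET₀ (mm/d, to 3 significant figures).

5.04 mm/d

ET₀ = 0.26 × (0.46 × 24.5 + 8.13) = 0.26 × 19.400 = 5.0440 mm/d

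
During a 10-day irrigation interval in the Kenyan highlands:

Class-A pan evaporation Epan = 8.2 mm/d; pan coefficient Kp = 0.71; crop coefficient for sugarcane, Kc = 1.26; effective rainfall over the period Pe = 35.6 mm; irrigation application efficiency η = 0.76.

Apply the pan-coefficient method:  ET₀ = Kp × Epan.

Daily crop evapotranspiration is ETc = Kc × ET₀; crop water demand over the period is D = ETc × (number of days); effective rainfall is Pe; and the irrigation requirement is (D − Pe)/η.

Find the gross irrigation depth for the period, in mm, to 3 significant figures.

49.7 mm

ET₀ = 0.71 × 8.2 = 5.8220 mm/d
ETc = Kc × ET₀ = 1.26 × 5.8220 = 7.3357 mm/d
Crop demand D = ETc × 10 d = 7.3357 × 10 = 73.357 mm
D − Pe = 73.357 − 35.6 = 37.757 mm
Gross irrigation = 37.757 / 0.76 = 49.680 mm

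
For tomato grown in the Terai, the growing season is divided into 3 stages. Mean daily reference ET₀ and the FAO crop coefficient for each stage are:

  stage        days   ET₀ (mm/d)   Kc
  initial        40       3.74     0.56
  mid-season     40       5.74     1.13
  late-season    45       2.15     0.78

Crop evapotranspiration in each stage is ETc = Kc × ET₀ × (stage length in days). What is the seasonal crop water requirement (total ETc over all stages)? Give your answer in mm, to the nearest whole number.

initial: 0.56 × 3.74 × 40 = 83.78 mm
mid-season: 1.13 × 5.74 × 40 = 259.45 mm
late-season: 0.78 × 2.15 × 45 = 75.47 mm
Seasonal total = 418.70 mm

419 mm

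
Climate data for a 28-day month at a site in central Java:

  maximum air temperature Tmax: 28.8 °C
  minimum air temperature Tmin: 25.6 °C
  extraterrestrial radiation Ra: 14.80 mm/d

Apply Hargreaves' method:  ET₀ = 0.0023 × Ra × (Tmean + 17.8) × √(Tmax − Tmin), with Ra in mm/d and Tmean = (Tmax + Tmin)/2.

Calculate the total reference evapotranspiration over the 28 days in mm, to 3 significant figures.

Tmean = (28.8 + 25.6)/2 = 27.20 °C
ET₀ = 0.0023 × 14.80 × (27.20 + 17.8) × √3.2 = 0.0023 × 14.80 × 45.00 × 1.7889 = 2.7402 mm/d
Over 28 days: 2.7402 × 28 = 76.726 mm

76.7 mm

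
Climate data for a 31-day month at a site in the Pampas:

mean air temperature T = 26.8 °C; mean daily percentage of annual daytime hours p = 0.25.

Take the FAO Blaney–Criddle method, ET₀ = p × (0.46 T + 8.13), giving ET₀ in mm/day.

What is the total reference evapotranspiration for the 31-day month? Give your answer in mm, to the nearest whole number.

ET₀ = 0.25 × (0.46 × 26.8 + 8.13) = 0.25 × 20.458 = 5.1145 mm/d
Monthly total = 5.1145 × 31 = 158.550 mm

159 mm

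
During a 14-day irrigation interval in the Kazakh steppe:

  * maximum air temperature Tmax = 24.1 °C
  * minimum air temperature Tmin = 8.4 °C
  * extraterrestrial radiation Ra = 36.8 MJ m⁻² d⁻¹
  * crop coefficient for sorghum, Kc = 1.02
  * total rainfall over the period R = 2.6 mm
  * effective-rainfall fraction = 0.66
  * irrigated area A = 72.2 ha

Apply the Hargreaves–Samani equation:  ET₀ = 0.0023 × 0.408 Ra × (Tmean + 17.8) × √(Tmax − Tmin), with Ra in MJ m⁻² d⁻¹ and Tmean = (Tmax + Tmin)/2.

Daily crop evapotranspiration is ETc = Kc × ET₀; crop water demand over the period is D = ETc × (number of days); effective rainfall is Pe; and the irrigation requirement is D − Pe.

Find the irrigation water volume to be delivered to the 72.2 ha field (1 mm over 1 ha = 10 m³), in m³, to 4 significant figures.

Tmean = (24.1 + 8.4)/2 = 16.25 °C
0.408 Ra = 0.408 × 36.8 = 15.0144 mm/d equivalent
ET₀ = 0.0023 × 15.0144 × (16.25 + 17.8) × √15.7 = 0.0023 × 15.0144 × 34.05 × 3.9623 = 4.6591 mm/d
ETc = Kc × ET₀ = 1.02 × 4.6591 = 4.7523 mm/d
Crop demand D = ETc × 14 d = 4.7523 × 14 = 66.532 mm
Pe = 0.66 × 2.6 = 1.716 mm
D − Pe = 66.532 − 1.716 = 64.816 mm
Volume = 64.816 mm × 72.2 ha × 10 = 46797.2 m³

46800 m³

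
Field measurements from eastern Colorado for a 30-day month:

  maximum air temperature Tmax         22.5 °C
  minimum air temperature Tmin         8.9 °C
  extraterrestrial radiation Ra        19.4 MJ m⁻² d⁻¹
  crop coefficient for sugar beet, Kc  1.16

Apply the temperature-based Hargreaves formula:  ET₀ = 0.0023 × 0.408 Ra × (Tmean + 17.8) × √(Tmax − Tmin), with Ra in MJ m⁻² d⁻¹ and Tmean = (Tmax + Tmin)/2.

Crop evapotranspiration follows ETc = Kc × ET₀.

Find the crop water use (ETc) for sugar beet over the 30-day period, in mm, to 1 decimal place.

78.3 mm

Tmean = (22.5 + 8.9)/2 = 15.70 °C
0.408 Ra = 0.408 × 19.4 = 7.9152 mm/d equivalent
ET₀ = 0.0023 × 7.9152 × (15.70 + 17.8) × √13.6 = 0.0023 × 7.9152 × 33.50 × 3.6878 = 2.2491 mm/d
ETc = Kc × ET₀ = 1.16 × 2.2491 = 2.6090 mm/d
Over 30 days: 2.6090 × 30 = 78.270 mm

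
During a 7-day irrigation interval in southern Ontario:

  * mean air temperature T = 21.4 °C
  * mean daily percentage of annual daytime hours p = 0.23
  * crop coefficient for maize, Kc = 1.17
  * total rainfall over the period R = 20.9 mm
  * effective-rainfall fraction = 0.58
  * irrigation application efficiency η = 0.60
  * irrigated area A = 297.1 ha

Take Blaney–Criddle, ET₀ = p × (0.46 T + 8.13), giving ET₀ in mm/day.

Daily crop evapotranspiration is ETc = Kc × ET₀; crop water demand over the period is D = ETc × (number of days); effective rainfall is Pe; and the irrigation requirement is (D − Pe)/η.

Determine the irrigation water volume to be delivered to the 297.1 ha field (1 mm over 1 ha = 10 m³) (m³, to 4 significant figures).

107600 m³

ET₀ = 0.23 × (0.46 × 21.4 + 8.13) = 0.23 × 17.974 = 4.1340 mm/d
ETc = Kc × ET₀ = 1.17 × 4.1340 = 4.8368 mm/d
Crop demand D = ETc × 7 d = 4.8368 × 7 = 33.858 mm
Pe = 0.58 × 20.9 = 12.122 mm
D − Pe = 33.858 − 12.122 = 21.736 mm
Gross irrigation = 21.736 / 0.60 = 36.227 mm
Volume = 36.227 mm × 297.1 ha × 10 = 107630.4 m³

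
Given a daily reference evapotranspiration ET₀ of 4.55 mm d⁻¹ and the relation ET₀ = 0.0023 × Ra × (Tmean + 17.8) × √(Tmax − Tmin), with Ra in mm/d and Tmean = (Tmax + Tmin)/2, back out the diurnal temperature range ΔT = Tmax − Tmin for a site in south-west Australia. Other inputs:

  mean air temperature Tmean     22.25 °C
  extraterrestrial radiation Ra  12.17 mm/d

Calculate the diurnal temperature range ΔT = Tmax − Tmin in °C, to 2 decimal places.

√ΔT = ET₀ / [0.0023 × Ra × (Tmean+17.8)] = 4.55 / (0.0023 × 12.17 × 40.05) = 4.0587
ΔT = 4.0587² = 16.473 °C

16.47 °C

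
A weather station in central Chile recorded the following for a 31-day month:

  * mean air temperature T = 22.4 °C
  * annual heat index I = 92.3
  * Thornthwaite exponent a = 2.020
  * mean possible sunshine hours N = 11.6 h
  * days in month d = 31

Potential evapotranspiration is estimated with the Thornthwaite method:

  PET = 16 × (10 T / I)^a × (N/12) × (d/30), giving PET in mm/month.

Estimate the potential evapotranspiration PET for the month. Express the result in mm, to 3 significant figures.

10T/I = 10 × 22.4 / 92.3 = 2.4269
(10T/I)^a = 2.4269^2.020 = 5.9952
Uncorrected PET = 16 × 5.9952 = 95.923 mm
Correction = (N/12)(d/30) = (11.6/12)(31/30) = 0.9989
PET = 95.923 × 0.9989 = 95.817 mm/month

95.8 mm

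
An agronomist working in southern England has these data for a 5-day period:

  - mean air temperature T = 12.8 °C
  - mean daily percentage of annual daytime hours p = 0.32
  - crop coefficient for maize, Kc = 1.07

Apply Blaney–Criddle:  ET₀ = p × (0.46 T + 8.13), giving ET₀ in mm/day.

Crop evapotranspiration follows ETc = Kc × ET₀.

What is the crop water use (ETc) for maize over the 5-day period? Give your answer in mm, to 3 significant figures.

ET₀ = 0.32 × (0.46 × 12.8 + 8.13) = 0.32 × 14.018 = 4.4858 mm/d
ETc = Kc × ET₀ = 1.07 × 4.4858 = 4.7998 mm/d
Over 5 days: 4.7998 × 5 = 23.999 mm

24.0 mm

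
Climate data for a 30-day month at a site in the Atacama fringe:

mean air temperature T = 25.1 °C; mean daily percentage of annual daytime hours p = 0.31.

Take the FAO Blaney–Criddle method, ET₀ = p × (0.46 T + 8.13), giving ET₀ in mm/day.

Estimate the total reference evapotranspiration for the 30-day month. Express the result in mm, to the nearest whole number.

183 mm

ET₀ = 0.31 × (0.46 × 25.1 + 8.13) = 0.31 × 19.676 = 6.0996 mm/d
Monthly total = 6.0996 × 30 = 182.988 mm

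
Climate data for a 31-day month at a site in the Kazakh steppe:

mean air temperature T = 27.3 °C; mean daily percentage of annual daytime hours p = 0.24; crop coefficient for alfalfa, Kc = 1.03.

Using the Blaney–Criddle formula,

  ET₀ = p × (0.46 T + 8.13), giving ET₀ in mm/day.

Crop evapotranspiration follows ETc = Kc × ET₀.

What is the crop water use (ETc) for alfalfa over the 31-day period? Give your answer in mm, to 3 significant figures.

ET₀ = 0.24 × (0.46 × 27.3 + 8.13) = 0.24 × 20.688 = 4.9651 mm/d
ETc = Kc × ET₀ = 1.03 × 4.9651 = 5.1141 mm/d
Over 31 days: 5.1141 × 31 = 158.537 mm

159 mm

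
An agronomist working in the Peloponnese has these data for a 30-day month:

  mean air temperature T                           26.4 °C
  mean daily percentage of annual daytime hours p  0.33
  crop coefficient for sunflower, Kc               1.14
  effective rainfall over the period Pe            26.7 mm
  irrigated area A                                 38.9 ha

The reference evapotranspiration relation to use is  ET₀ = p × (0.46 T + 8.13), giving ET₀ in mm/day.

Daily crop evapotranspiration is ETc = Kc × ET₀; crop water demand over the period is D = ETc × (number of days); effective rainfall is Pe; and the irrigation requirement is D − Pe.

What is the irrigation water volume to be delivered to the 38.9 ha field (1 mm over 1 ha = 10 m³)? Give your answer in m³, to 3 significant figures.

78600 m³

ET₀ = 0.33 × (0.46 × 26.4 + 8.13) = 0.33 × 20.274 = 6.6904 mm/d
ETc = Kc × ET₀ = 1.14 × 6.6904 = 7.6271 mm/d
Crop demand D = ETc × 30 d = 7.6271 × 30 = 228.813 mm
D − Pe = 228.813 − 26.7 = 202.113 mm
Volume = 202.113 mm × 38.9 ha × 10 = 78622.0 m³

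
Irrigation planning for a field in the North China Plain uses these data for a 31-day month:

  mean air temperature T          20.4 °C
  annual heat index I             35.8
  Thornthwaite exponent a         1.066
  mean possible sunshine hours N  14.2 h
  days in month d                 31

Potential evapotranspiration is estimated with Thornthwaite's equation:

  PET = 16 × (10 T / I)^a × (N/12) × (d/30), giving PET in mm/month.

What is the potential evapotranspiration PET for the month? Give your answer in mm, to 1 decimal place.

10T/I = 10 × 20.4 / 35.8 = 5.6983
(10T/I)^a = 5.6983^1.066 = 6.3918
Uncorrected PET = 16 × 6.3918 = 102.269 mm
Correction = (N/12)(d/30) = (14.2/12)(31/30) = 1.2228
PET = 102.269 × 1.2228 = 125.055 mm/month

125.1 mm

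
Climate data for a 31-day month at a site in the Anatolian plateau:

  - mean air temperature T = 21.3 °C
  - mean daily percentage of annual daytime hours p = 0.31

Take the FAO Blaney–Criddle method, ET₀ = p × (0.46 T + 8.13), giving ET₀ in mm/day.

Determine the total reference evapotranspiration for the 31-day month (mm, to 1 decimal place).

172.3 mm

ET₀ = 0.31 × (0.46 × 21.3 + 8.13) = 0.31 × 17.928 = 5.5577 mm/d
Monthly total = 5.5577 × 31 = 172.289 mm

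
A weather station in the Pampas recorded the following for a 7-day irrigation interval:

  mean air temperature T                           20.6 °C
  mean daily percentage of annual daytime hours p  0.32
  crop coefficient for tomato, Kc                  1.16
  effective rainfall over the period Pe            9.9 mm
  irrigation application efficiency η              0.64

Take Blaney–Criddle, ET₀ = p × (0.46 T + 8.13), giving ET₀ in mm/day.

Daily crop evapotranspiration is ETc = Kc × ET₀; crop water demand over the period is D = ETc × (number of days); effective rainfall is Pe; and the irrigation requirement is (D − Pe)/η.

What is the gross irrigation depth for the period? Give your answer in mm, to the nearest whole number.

ET₀ = 0.32 × (0.46 × 20.6 + 8.13) = 0.32 × 17.606 = 5.6339 mm/d
ETc = Kc × ET₀ = 1.16 × 5.6339 = 6.5353 mm/d
Crop demand D = ETc × 7 d = 6.5353 × 7 = 45.747 mm
D − Pe = 45.747 − 9.9 = 35.847 mm
Gross irrigation = 35.847 / 0.64 = 56.011 mm

56 mm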